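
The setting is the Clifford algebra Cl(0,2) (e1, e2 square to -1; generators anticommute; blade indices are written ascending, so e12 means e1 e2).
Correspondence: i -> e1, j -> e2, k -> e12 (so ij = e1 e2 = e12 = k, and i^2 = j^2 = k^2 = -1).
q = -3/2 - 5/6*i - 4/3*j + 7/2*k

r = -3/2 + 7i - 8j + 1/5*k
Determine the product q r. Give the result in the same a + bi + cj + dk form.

In blades: q = -3/2 - 5/6*e1 - 4/3*e2 + 7/2*e12, r = -3/2 + 7*e1 - 8*e2 + 1/5*e12.
Distribute q over r term by term (generator squares from the signature, products reordered to ascending indices): (-3/2)*r = 9/4 - 21/2*e1 + 12*e2 - 3/10*e12; (-5/6*e1)*r = 35/6 + 5/4*e1 + 1/6*e2 + 20/3*e12; (-4/3*e2)*r = -32/3 - 4/15*e1 + 2*e2 + 28/3*e12; (7/2*e12)*r = -7/10 + 28*e1 + 49/2*e2 - 21/4*e12.
Sum: -197/60 + 1109/60*e1 + 116/3*e2 + 209/20*e12; translating back through the correspondence:
Answer: -197/60 + 1109/60*i + 116/3*j + 209/20*k


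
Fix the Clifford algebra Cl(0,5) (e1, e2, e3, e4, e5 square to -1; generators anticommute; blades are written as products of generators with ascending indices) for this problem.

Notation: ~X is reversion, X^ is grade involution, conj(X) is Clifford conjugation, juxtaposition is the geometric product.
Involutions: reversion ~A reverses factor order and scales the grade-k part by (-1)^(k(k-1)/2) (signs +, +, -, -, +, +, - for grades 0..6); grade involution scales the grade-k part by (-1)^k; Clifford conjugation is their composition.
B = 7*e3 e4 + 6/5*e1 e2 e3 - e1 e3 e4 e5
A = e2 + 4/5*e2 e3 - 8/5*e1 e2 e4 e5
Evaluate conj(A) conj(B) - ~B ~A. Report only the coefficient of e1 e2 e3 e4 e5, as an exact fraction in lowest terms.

first term: 24/25*e1 - 6/5*e1 e3 - 8/5*e2 e3 - 28/5*e2 e4 + 7*e2 e3 e4 + 48/25*e3 e4 e5 + 56/5*e1 e2 e3 e5 - 4/5*e1 e2 e4 e5 - e1 e2 e3 e4 e5
second term: -24/25*e1 - 6/5*e1 e3 + 8/5*e2 e3 + 28/5*e2 e4 - 7*e2 e3 e4 - 48/25*e3 e4 e5 - 56/5*e1 e2 e3 e5 + 4/5*e1 e2 e4 e5 + e1 e2 e3 e4 e5
Answer: -2


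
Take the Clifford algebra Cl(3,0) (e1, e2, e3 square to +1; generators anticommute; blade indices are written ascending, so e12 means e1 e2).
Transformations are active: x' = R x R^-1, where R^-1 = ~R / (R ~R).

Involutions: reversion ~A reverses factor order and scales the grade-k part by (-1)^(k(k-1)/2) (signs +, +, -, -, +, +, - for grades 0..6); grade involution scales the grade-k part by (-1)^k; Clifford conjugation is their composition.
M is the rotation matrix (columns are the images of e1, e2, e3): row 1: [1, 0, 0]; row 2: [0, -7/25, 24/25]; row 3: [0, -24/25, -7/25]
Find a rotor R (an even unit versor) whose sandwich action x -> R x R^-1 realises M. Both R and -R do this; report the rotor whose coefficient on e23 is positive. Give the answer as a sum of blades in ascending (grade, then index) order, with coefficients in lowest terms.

Method: write R = a + b12*e12 + b13*e13 + b23*e23 with a^2 + b12^2 + b13^2 + b23^2 = 1 (so R^-1 = ~R). Expanding the columns R e_j ~R gives tr M = 4a^2 - 1 and, from the antisymmetric part, M21 - M12 = -4a*b12, M13 - M31 = 4a*b13, M32 - M23 = -4a*b23.
Here tr M = 11/25, so a^2 = (1 + tr M)/4 = 9/25 and a = ±3/5. Taking a = 3/5: M21 - M12 = 0, M13 - M31 = 0, M32 - M23 = -48/25, giving b12 = 0, b13 = 0, b23 = 4/5, i.e. R = 3/5 + 4/5*e23.
Its e23 coefficient is already positive.
Answer: 3/5 + 4/5*e23. Note: both R and -R realise this M (trace 11/25); the covering map identifies them, and the e23-coefficient sign is the tie-breaker.


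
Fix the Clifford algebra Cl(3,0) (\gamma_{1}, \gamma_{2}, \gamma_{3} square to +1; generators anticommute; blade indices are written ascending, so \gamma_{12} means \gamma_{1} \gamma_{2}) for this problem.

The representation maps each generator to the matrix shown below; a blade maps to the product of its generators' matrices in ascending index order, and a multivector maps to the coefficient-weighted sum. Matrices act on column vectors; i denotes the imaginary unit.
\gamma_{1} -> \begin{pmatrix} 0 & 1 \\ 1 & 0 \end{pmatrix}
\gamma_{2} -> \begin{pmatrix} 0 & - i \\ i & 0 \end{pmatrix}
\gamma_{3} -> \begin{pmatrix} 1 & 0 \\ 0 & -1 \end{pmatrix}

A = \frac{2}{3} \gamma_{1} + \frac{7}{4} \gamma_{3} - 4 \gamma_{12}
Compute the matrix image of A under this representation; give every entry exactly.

Bivector images (products of the table entries): rho(\gamma_{12}) = rho(\gamma_{1})rho(\gamma_{2}) = \begin{pmatrix} i & 0 \\ 0 & - i \end{pmatrix}.
M = (\frac{2}{3})*rho(\gamma_{1}) + (\frac{7}{4})*rho(\gamma_{3}) + (-4)*rho(\gamma_{12}), summed entrywise:
Answer: \begin{pmatrix} \frac{7}{4} - 4 i & \frac{2}{3} \\ \frac{2}{3} & - \frac{7}{4} + 4 i \end{pmatrix}


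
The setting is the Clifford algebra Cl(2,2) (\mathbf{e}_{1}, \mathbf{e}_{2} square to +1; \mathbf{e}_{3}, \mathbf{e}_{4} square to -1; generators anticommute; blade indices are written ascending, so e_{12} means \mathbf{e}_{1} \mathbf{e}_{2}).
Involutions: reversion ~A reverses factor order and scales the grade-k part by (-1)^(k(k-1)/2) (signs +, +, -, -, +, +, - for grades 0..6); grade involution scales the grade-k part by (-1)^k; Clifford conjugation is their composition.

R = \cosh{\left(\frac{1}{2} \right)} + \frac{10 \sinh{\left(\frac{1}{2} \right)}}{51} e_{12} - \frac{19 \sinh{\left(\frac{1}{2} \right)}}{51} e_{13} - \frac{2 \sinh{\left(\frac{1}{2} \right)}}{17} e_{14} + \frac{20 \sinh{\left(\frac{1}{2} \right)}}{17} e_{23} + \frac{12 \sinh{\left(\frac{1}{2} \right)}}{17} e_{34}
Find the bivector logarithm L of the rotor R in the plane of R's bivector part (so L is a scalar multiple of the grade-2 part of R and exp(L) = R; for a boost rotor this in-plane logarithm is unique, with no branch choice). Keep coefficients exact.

The scalar part of R is \cosh{\left(\frac{1}{2} \right)}, which determines |rapidity| via cosh; the sign lives in the bivector part, and pairing them (bivector part over sinh of the rapidity = the plane) gives the unique in-plane L = rapidity * plane.
Concretely: cosh(rapidity) = \cosh{\left(\frac{1}{2} \right)} gives rapidity = ±\frac{1}{2}, and since rapidity/sinh(rapidity) is even the sign is immaterial: L = (rapidity/sinh(rapidity)) * <R>_2 = (\frac{1}{2 \sinh{\left(\frac{1}{2} \right)}}) * <R>_2.
Answer: \frac{5}{51} e_{12} - \frac{19}{102} e_{13} - \frac{1}{17} e_{14} + \frac{10}{17} e_{23} + \frac{6}{17} e_{34}


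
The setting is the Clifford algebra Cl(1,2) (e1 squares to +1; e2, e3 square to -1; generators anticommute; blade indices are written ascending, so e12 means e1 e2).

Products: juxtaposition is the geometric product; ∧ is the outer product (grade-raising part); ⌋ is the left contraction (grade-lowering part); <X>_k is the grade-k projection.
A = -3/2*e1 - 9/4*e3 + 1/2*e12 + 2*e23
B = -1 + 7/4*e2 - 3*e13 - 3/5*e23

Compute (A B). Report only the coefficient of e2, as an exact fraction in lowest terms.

step 1: 6/5 + 59/8*e1 + 27/20*e2 + 41/4*e3 + 23/8*e12 + 3/10*e13 + 55/16*e23 + 9/10*e123
Answer: 27/20


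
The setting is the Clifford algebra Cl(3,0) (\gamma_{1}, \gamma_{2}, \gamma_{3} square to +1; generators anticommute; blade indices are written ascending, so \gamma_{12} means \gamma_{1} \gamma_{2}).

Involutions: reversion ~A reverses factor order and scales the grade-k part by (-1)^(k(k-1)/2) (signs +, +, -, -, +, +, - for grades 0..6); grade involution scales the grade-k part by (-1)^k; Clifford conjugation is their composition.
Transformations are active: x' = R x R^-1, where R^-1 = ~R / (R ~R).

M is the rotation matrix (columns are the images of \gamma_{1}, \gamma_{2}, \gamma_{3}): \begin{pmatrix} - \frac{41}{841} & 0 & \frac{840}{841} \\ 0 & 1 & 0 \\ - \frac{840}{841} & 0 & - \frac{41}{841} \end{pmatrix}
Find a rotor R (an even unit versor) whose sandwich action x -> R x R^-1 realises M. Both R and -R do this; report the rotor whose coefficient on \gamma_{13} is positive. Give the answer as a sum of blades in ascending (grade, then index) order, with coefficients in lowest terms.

Method: write R = a + b12*\gamma_{12} + b13*\gamma_{13} + b23*\gamma_{23} with a^2 + b12^2 + b13^2 + b23^2 = 1 (so R^-1 = ~R). Expanding the columns R e_j ~R gives tr M = 4a^2 - 1 and, from the antisymmetric part, M21 - M12 = -4a*b12, M13 - M31 = 4a*b13, M32 - M23 = -4a*b23.
Here tr M = \frac{759}{841}, so a^2 = (1 + tr M)/4 = \frac{400}{841} and a = ±\frac{20}{29}. Taking a = \frac{20}{29}: M21 - M12 = 0, M13 - M31 = \frac{1680}{841}, M32 - M23 = 0, giving b12 = 0, b13 = \frac{21}{29}, b23 = 0, i.e. R = \frac{20}{29} + \frac{21}{29} \gamma_{13}.
Its \gamma_{13} coefficient is already positive.
Answer: \frac{20}{29} + \frac{21}{29} \gamma_{13}. Sheet selection: the two-to-one cover makes ±R indistinguishable at the matrix level (trace \frac{759}{841}), so uniqueness comes from the required sign on \gamma_{13}.


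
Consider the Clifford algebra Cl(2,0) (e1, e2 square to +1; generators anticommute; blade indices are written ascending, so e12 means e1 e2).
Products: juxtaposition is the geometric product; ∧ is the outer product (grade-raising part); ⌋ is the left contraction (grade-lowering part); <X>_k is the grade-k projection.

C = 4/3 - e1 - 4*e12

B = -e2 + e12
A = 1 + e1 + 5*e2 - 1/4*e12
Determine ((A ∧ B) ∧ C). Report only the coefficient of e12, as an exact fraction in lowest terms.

step 1: -e2
step 2: -4/3*e2 - e12
Answer: -1


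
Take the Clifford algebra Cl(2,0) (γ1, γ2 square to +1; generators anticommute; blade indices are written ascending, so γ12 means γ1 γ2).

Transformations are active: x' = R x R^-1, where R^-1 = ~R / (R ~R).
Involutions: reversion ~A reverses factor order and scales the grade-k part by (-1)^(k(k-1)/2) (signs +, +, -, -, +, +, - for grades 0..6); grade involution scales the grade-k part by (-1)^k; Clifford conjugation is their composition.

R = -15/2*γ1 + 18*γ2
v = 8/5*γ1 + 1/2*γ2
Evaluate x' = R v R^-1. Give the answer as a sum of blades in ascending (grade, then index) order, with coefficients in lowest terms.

~R = -15/2*γ1 + 18*γ2, and R ~R = 1521/4, so R^-1 = ~R / (1521/4).
R v = -3 - 651/20*γ12
Answer: -1252/845*γ1 - 265/338*γ2


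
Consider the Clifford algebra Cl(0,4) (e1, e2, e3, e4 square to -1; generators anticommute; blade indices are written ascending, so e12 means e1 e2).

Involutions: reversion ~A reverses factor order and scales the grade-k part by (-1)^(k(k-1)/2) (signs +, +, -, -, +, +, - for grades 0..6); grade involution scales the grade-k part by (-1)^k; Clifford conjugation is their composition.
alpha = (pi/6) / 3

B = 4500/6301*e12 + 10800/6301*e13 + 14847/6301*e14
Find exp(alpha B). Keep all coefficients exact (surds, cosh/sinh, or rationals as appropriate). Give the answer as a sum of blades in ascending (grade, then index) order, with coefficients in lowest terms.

B^2 term by term: the squares give (4500/6301)^2*(e12)^2 + (10800/6301)^2*(e13)^2 + (14847/6301)^2*(e14)^2 = 20250000/39702601*(-1) + 116640000/39702601*(-1) + 220433409/39702601*(-1) = -9 (each basis 2-blade squares to minus the product of its generators' squares); cross terms between blades sharing an index anticommute and cancel. So B^2 = -9.
B^2 = -9 — B^2 < 0, so the exponential closes trigonometrically: l = 3, alpha*l = pi/6, so exp(alpha B) = cos(pi/6) + (sin(pi/6)/3)*B = sqrt(3)/2 + (1/6)*B.
Answer: sqrt(3)/2 + 750/6301*e12 + 1800/6301*e13 + 4949/12602*e14


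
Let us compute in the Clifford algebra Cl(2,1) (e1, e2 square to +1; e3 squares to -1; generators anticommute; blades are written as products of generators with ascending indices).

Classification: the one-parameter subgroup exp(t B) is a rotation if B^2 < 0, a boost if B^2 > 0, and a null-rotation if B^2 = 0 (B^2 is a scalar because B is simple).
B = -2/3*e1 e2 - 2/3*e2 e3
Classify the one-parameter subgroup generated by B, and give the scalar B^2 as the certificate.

B^2 term by term: the squares give (-2/3)^2*(e1 e2)^2 + (-2/3)^2*(e2 e3)^2 = 4/9*(-1) + 4/9*(+1) = 0 (each basis 2-blade squares to minus the product of its generators' squares); cross terms between blades sharing an index anticommute and cancel. So B^2 = 0.
Answer: null-rotation, certificate B^2 = 0. Note: conjugating B changes its blade decomposition but never the scalar B^2 = 0, whose sign settles the classification.


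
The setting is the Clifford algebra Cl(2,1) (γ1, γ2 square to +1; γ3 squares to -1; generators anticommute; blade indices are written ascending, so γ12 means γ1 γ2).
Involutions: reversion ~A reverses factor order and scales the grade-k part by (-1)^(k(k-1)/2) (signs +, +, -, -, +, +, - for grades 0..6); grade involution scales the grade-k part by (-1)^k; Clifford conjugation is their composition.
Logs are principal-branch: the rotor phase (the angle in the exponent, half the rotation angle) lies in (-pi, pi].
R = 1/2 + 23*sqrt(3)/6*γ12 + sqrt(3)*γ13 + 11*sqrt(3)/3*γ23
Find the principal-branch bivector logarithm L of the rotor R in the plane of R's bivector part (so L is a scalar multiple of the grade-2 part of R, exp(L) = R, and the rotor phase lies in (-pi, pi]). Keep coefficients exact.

The scalar part of R is 1/2, which fixes the principal-branch rotor phase; the unit plane is then the bivector part divided by the sine of that phase, and L is that plane scaled by the phase.
Concretely: cos(phase) = 1/2 gives phase = ±pi/3, and since phase/sin(phase) is even the sign is immaterial: L = (phase/sin(phase)) * <R>_2 = (2*sqrt(3)*pi/9) * <R>_2.
Answer: 23*pi/9*γ12 + 2*pi/3*γ13 + 22*pi/9*γ23


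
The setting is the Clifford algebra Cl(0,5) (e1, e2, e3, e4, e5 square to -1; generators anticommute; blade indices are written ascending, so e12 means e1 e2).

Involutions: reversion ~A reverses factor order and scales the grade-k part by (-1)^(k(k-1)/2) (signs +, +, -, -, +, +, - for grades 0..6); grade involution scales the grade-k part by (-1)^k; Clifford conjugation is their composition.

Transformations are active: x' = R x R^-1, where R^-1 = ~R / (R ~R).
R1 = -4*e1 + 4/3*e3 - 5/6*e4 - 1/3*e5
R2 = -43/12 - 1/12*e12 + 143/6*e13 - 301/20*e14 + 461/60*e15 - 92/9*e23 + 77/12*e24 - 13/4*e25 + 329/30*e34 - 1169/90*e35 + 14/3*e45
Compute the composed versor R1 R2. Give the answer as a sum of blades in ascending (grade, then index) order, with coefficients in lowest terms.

Distribute over the terms of R1 (each basis-blade product reordered to ascending indices, repeated generators contracted through their squares):
(-4*e1) R2 = 43/3*e1 - 1/3*e2 + 286/3*e3 - 301/5*e4 + 461/15*e5 + 368/9*e123 - 77/3*e124 + 13*e125 - 658/15*e134 + 2338/45*e135 - 56/3*e145
(4/3*e3) R2 = 286/9*e1 - 368/27*e2 - 43/9*e3 - 658/45*e4 + 2338/135*e5 - 1/9*e123 + 301/15*e134 - 461/45*e135 - 77/9*e234 + 13/3*e235 + 56/9*e345
(-5/6*e4) R2 = 301/24*e1 - 385/72*e2 - 329/36*e3 + 215/72*e4 + 35/9*e5 + 5/72*e124 - 715/36*e134 + 461/72*e145 + 230/27*e234 - 65/24*e245 - 1169/108*e345
(-1/3*e5) R2 = -461/180*e1 + 13/12*e2 + 1169/270*e3 - 14/9*e4 + 43/36*e5 + 1/36*e125 - 143/18*e135 + 301/60*e145 + 92/27*e235 - 77/36*e245 - 329/90*e345
Summing the partial products and collecting blades:
Answer: 6731/120*e1 - 3937/216*e2 + 46303/540*e3 - 8807/120*e4 + 28693/540*e5 + 367/9*e123 - 1843/72*e124 + 469/36*e125 - 7859/180*e134 + 1013/30*e135 - 2609/360*e145 - 1/27*e234 + 209/27*e235 - 349/72*e245 - 4459/540*e345


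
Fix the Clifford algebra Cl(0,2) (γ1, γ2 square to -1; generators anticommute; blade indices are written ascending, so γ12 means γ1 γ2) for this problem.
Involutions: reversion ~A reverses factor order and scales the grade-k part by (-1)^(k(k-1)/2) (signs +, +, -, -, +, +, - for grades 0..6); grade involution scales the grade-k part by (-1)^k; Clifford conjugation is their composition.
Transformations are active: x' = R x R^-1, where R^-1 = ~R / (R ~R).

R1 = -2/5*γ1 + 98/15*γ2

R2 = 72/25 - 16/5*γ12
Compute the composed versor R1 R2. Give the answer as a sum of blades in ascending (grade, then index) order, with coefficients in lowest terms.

Distribute over the terms of R1 (each basis-blade product reordered to ascending indices, repeated generators contracted through their squares):
(-2/5*γ1) R2 = -144/125*γ1 - 32/25*γ2
(98/15*γ2) R2 = -1568/75*γ1 + 2352/125*γ2
Summing the partial products and collecting blades:
Answer: -8272/375*γ1 + 2192/125*γ2


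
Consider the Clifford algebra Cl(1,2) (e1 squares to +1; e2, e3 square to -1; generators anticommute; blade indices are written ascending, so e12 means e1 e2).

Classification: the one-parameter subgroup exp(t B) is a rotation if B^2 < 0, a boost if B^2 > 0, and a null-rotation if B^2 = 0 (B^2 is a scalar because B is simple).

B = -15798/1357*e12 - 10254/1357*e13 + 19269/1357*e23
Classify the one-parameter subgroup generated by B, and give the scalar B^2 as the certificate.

B^2 term by term: the squares give (-15798/1357)^2*(e12)^2 + (-10254/1357)^2*(e13)^2 + (19269/1357)^2*(e23)^2 = 249576804/1841449*(+1) + 105144516/1841449*(+1) + 371294361/1841449*(-1) = -9 (each basis 2-blade squares to minus the product of its generators' squares); cross terms between blades sharing an index anticommute and cancel. So B^2 = -9.
Answer: rotation, certificate B^2 = -9. The class reads off the invariant scalar -9 directly.


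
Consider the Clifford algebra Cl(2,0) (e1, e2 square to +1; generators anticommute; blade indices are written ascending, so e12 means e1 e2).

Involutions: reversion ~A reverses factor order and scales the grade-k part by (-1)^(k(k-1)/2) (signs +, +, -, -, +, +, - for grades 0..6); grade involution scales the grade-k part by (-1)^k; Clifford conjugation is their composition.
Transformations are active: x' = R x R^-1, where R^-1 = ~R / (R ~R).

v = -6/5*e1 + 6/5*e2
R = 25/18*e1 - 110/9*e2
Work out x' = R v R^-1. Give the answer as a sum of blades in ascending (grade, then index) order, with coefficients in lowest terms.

~R = 25/18*e1 - 110/9*e2, and R ~R = 49025/324, so R^-1 = ~R / (49025/324).
R v = -49/3 - 13*e12
Answer: 8826/9805*e1 + 14106/9805*e2


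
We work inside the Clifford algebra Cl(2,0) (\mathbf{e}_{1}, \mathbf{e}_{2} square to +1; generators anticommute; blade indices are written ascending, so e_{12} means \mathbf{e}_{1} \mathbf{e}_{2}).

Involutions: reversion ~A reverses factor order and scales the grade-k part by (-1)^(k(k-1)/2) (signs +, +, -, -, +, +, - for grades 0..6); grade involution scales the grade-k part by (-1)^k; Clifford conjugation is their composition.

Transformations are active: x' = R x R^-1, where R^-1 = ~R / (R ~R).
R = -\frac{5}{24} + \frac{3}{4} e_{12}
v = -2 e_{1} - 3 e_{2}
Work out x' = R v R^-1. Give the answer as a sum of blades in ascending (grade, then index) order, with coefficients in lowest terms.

~R = -\frac{5}{24} - \frac{3}{4} e_{12}, and R ~R = \frac{349}{576}, so R^-1 = ~R / (\frac{349}{576}).
R v = -\frac{11}{6} e_{1} + \frac{17}{8} e_{2}
Answer: \frac{1138}{349} e_{1} + \frac{537}{349} e_{2}


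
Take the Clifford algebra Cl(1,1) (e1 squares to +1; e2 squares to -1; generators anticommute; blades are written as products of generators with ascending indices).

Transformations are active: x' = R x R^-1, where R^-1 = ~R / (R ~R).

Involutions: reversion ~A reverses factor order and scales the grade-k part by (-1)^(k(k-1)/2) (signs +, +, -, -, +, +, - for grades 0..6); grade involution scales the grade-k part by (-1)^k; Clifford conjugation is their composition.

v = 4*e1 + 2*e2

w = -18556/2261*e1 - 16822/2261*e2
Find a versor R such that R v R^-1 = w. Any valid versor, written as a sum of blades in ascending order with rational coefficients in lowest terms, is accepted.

Since q(v) = q(w) = 12, the sum R = v + w = -9512/2261*e1 - 12300/2261*e2 does the job whenever invertible.
Answer: -9512/2261*e1 - 12300/2261*e2


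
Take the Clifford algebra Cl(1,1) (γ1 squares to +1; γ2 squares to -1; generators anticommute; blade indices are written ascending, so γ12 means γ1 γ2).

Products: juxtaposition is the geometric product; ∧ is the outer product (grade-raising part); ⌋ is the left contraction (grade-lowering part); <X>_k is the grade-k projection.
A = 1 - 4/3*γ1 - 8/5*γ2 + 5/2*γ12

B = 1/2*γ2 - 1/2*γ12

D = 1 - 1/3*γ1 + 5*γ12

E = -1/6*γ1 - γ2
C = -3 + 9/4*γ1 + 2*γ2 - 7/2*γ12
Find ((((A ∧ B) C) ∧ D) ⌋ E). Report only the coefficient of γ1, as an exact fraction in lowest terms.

step 1: 1/2*γ2 - 7/6*γ12
step 2: 37/12 + 7/12*γ1 + 9/8*γ2 + 19/8*γ12
step 3: 37/12 - 4/9*γ1 + 9/8*γ2 + 109/6*γ12
step 4: 259/216 - 37/72*γ1 - 37/12*γ2
Answer: -37/72


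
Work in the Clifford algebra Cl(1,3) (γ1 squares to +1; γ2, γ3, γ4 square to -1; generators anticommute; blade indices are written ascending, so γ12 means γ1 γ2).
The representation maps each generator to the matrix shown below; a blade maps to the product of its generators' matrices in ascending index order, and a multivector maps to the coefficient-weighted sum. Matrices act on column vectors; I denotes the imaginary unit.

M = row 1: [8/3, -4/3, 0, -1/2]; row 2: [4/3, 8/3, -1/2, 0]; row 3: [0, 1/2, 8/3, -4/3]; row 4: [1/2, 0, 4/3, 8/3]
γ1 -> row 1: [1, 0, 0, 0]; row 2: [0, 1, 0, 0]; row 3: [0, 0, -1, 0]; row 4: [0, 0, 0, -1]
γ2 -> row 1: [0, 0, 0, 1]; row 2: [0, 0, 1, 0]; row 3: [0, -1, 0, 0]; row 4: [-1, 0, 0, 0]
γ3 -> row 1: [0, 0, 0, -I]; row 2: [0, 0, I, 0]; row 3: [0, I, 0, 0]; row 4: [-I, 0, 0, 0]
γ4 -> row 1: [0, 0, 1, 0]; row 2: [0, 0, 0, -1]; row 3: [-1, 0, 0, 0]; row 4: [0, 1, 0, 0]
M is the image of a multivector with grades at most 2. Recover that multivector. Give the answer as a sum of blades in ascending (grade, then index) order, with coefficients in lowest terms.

Method: the blade images are trace-orthogonal — tr(rho(e_A) rho(e_B)^-1) = 4 if A = B and 0 otherwise — and rho(e_A)^-1 = (e_A)^2 * rho(e_A) with (e_A)^2 = +1 or -1, so the coefficient of e_A in the preimage is (e_A)^2 * tr(M rho(e_A))/4.
Nonzero projections over blades of grade <= 2: 1: (1)^2 = +1, tr(M 1) = 32/3, coefficient 8/3; γ2: (γ2)^2 = -1, tr(M rho(γ2)) = 2, coefficient -1/2; γ24: (γ24)^2 = -1, tr(M rho(γ24)) = 16/3, coefficient -4/3. Every other blade of grade <= 2 projects to 0.
Answer: 8/3 - 1/2*γ2 - 4/3*γ24


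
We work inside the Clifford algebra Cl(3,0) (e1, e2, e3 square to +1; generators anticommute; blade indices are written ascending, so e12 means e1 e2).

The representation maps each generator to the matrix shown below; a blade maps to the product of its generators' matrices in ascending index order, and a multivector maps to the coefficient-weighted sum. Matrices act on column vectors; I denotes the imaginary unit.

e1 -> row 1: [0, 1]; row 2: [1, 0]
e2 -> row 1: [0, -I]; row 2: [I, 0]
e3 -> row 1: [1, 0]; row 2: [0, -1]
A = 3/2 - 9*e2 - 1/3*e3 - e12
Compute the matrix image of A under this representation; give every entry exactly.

Bivector images (products of the table entries): rho(e12) = rho(e1)rho(e2) = row 1: [I, 0]; row 2: [0, -I].
M = (3/2)*1 + (-9)*rho(e2) + (-1/3)*rho(e3) + (-1)*rho(e12), summed entrywise (1 is the identity matrix):
Answer: row 1: [7/6 - I, 9*I]; row 2: [-9*I, 11/6 + I]


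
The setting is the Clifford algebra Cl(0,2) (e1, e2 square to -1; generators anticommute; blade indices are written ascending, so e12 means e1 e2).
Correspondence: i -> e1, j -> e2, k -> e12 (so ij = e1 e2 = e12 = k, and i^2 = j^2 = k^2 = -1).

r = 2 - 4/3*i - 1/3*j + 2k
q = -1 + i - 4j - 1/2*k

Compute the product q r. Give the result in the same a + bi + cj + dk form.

In blades: q = -1 + e1 - 4*e2 - 1/2*e12, r = 2 - 4/3*e1 - 1/3*e2 + 2*e12.
Distribute q over r term by term (generator squares from the signature, products reordered to ascending indices): (-1)*r = -2 + 4/3*e1 + 1/3*e2 - 2*e12; (e1)*r = 4/3 + 2*e1 - 2*e2 - 1/3*e12; (-4*e2)*r = -4/3 - 8*e1 - 8*e2 - 16/3*e12; (-1/2*e12)*r = 1 - 1/6*e1 + 2/3*e2 - e12.
Sum: -1 - 29/6*e1 - 9*e2 - 26/3*e12; translating back through the correspondence:
Answer: -1 - 29/6*i - 9j - 26/3*k


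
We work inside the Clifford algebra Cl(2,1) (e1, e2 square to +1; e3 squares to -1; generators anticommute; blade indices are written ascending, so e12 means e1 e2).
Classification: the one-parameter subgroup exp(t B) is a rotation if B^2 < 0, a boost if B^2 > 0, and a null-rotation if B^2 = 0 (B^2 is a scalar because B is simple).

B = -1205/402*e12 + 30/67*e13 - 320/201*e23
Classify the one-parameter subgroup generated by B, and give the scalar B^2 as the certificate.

B^2 term by term: the squares give (-1205/402)^2*(e12)^2 + (30/67)^2*(e13)^2 + (-320/201)^2*(e23)^2 = 1452025/161604*(-1) + 900/4489*(+1) + 102400/40401*(+1) = -25/4 (each basis 2-blade squares to minus the product of its generators' squares); cross terms between blades sharing an index anticommute and cancel. So B^2 = -25/4.
Answer: rotation, certificate B^2 = -25/4. Because -25/4 is invariant under every versor sandwich, the classification follows from its sign alone.


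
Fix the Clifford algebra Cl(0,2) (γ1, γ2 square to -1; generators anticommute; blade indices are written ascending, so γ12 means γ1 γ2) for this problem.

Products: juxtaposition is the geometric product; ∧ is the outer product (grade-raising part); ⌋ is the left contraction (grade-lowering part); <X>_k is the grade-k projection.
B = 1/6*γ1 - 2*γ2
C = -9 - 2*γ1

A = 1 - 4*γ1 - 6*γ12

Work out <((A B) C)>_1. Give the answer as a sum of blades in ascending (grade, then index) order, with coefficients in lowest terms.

step 1: 2/3 - 71/6*γ1 - 3*γ2 + 8*γ12
step 2: -89/3 + 631/6*γ1 + 11*γ2 - 78*γ12
step 3: 631/6*γ1 + 11*γ2
Answer: 631/6*γ1 + 11*γ2


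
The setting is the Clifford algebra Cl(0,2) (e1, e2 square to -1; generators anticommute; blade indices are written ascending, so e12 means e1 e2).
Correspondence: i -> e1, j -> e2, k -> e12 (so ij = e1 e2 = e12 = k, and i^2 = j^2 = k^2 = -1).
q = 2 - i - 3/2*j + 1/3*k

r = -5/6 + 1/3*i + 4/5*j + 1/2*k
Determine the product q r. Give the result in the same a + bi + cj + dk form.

In blades: q = 2 - e1 - 3/2*e2 + 1/3*e12, r = -5/6 + 1/3*e1 + 4/5*e2 + 1/2*e12.
Distribute q over r term by term (generator squares from the signature, products reordered to ascending indices): (2)*r = -5/3 + 2/3*e1 + 8/5*e2 + e12; (-e1)*r = 1/3 + 5/6*e1 + 1/2*e2 - 4/5*e12; (-3/2*e2)*r = 6/5 - 3/4*e1 + 5/4*e2 + 1/2*e12; (1/3*e12)*r = -1/6 - 4/15*e1 + 1/9*e2 - 5/18*e12.
Sum: -3/10 + 29/60*e1 + 623/180*e2 + 19/45*e12; translating back through the correspondence:
Answer: -3/10 + 29/60*i + 623/180*j + 19/45*k


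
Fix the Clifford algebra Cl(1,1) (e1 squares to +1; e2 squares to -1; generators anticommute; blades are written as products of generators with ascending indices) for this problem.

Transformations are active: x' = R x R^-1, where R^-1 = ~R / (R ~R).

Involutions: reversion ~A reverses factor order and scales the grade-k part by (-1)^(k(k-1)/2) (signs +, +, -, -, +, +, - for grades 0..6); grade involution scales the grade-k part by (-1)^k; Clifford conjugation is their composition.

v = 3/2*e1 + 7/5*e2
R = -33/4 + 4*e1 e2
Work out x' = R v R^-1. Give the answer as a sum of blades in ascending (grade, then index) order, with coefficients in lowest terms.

~R = -33/4 - 4*e1 e2, and R ~R = 833/16, so R^-1 = ~R / (833/16).
R v = -719/40*e1 - 351/20*e2
Answer: 34959/8330*e1 + 3467/833*e2


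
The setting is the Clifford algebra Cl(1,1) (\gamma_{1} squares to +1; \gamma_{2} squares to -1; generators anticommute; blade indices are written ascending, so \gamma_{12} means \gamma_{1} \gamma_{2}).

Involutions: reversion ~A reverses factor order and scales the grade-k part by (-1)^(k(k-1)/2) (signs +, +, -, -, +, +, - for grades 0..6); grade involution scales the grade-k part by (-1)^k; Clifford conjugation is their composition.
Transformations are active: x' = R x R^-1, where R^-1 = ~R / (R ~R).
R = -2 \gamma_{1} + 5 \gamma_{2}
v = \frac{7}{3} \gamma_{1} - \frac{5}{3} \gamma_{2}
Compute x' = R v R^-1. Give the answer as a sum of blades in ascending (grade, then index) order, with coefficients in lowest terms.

~R = -2 \gamma_{1} + 5 \gamma_{2}, and R ~R = -21, so R^-1 = ~R / (-21).
R v = \frac{11}{3} - \frac{25}{3} \gamma_{12}
Answer: -\frac{103}{63} \gamma_{1} - \frac{5}{63} \gamma_{2}


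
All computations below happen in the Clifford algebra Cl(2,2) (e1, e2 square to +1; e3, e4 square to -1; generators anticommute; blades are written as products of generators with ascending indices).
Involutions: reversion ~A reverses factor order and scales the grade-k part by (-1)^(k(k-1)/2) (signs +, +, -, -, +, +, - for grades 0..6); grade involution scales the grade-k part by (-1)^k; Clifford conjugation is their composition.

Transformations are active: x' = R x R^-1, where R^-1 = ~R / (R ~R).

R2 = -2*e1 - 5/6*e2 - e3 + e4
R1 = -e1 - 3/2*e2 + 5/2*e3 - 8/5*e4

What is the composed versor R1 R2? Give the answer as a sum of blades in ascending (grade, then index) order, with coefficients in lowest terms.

Distribute over the terms of R1 (each basis-blade product reordered to ascending indices, repeated generators contracted through their squares):
(-e1) R2 = 2 + 5/6*e1 e2 + e1 e3 - e1 e4
(-3/2*e2) R2 = 5/4 - 3*e1 e2 + 3/2*e2 e3 - 3/2*e2 e4
(5/2*e3) R2 = 5/2 + 5*e1 e3 + 25/12*e2 e3 + 5/2*e3 e4
(-8/5*e4) R2 = 8/5 - 16/5*e1 e4 - 4/3*e2 e4 - 8/5*e3 e4
Summing the partial products and collecting blades:
Answer: 147/20 - 13/6*e1 e2 + 6*e1 e3 - 21/5*e1 e4 + 43/12*e2 e3 - 17/6*e2 e4 + 9/10*e3 e4


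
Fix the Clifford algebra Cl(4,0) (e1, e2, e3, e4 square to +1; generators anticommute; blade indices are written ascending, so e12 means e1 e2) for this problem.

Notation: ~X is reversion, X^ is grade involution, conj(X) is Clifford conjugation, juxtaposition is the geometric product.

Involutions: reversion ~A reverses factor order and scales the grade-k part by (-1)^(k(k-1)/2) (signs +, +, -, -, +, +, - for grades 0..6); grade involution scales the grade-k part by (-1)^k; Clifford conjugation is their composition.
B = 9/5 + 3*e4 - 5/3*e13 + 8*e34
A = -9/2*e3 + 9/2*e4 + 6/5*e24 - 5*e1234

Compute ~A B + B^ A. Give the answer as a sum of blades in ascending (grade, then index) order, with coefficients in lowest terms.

first term: 27/2 - 15/2*e1 - 18/5*e2 - 441/10*e3 - 279/10*e4 + 40*e12 + 48/5*e23 + 463/75*e24 - 27/2*e34 - 15*e123 - 15/2*e134 - 11*e1234
second term: -27/2 + 15/2*e1 + 18/5*e2 + 279/10*e3 + 441/10*e4 + 40*e12 + 48/5*e23 + 787/75*e24 - 27/2*e34 - 15*e123 - 15/2*e134 - 7*e1234
Answer: -81/5*e3 + 81/5*e4 + 80*e12 + 96/5*e23 + 50/3*e24 - 27*e34 - 30*e123 - 15*e134 - 18*e1234


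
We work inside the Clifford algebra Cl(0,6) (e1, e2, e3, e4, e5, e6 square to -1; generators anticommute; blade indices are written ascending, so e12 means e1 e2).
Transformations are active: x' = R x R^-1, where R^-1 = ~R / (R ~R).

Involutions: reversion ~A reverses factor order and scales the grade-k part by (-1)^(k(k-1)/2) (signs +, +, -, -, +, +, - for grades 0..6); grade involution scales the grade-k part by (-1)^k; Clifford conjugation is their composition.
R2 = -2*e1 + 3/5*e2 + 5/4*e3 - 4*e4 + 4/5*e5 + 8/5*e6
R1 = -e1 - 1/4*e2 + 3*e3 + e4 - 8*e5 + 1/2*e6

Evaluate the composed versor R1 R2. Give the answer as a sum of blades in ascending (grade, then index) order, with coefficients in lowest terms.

Distribute over the terms of R1 (each basis-blade product reordered to ascending indices, repeated generators contracted through their squares):
(-e1) R2 = -2 - 3/5*e12 - 5/4*e13 + 4*e14 - 4/5*e15 - 8/5*e16
(-1/4*e2) R2 = 3/20 - 1/2*e12 - 5/16*e23 + e24 - 1/5*e25 - 2/5*e26
(3*e3) R2 = -15/4 + 6*e13 - 9/5*e23 - 12*e34 + 12/5*e35 + 24/5*e36
(e4) R2 = 4 + 2*e14 - 3/5*e24 - 5/4*e34 + 4/5*e45 + 8/5*e46
(-8*e5) R2 = 32/5 - 16*e15 + 24/5*e25 + 10*e35 - 32*e45 - 64/5*e56
(1/2*e6) R2 = -4/5 + e16 - 3/10*e26 - 5/8*e36 + 2*e46 - 2/5*e56
Summing the partial products and collecting blades:
Answer: 4 - 11/10*e12 + 19/4*e13 + 6*e14 - 84/5*e15 - 3/5*e16 - 169/80*e23 + 2/5*e24 + 23/5*e25 - 7/10*e26 - 53/4*e34 + 62/5*e35 + 167/40*e36 - 156/5*e45 + 18/5*e46 - 66/5*e56


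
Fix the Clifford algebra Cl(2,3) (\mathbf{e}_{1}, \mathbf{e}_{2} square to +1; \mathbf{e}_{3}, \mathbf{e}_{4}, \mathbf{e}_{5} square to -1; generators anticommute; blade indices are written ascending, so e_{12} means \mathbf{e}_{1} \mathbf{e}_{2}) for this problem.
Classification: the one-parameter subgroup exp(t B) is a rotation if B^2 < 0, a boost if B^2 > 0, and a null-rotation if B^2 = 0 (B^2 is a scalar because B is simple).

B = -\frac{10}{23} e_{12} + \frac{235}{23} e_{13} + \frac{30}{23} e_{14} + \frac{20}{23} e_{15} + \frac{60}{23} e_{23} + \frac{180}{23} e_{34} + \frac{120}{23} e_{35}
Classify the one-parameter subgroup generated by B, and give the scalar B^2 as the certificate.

B^2 term by term: the squares give (-\frac{10}{23})^2*(e_{12})^2 + (\frac{235}{23})^2*(e_{13})^2 + (\frac{30}{23})^2*(e_{14})^2 + (\frac{20}{23})^2*(e_{15})^2 + (\frac{60}{23})^2*(e_{23})^2 + (\frac{180}{23})^2*(e_{34})^2 + (\frac{120}{23})^2*(e_{35})^2 = \frac{100}{529}*(-1) + \frac{55225}{529}*(+1) + \frac{900}{529}*(+1) + \frac{400}{529}*(+1) + \frac{3600}{529}*(+1) + \frac{32400}{529}*(-1) + \frac{14400}{529}*(-1) = 25 (each basis 2-blade squares to minus the product of its generators' squares); cross terms between blades sharing an index anticommute and cancel; the commuting (index-disjoint) pairs give grade-4 terms 2*c*c'*(blade product), which cancel blade by blade — e_{1234}: -\frac{3600}{529} + \frac{3600}{529} = 0; e_{1235}: -\frac{2400}{529} + \frac{2400}{529} = 0; e_{1345}: -\frac{7200}{529} + \frac{7200}{529} = 0 — confirming B is simple. So B^2 = 25.
Answer: boost, certificate B^2 = 25. One invariant decides it: the square 25 survives every conjugation, and its sign is exactly the classification.


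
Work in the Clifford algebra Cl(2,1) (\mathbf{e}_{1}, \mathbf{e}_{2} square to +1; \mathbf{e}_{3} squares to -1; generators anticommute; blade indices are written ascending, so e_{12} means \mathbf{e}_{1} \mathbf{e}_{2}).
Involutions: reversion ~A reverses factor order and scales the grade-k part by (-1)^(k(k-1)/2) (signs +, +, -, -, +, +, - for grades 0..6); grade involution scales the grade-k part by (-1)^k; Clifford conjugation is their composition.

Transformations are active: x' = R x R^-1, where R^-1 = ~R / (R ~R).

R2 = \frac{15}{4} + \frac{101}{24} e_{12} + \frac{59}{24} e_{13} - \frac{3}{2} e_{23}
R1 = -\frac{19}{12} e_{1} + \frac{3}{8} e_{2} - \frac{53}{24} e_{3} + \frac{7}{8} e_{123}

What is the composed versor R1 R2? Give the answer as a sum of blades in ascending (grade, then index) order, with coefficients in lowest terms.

Distribute over the terms of R1 (each basis-blade product reordered to ascending indices, repeated generators contracted through their squares):
(-\frac{19}{12} e_{1}) R2 = -\frac{95}{16} e_{1} - \frac{1919}{288} e_{2} - \frac{1121}{288} e_{3} + \frac{19}{8} e_{123}
(\frac{3}{8} e_{2}) R2 = -\frac{101}{64} e_{1} + \frac{45}{32} e_{2} - \frac{9}{16} e_{3} - \frac{59}{64} e_{123}
(-\frac{53}{24} e_{3}) R2 = -\frac{3127}{576} e_{1} + \frac{53}{16} e_{2} - \frac{265}{32} e_{3} - \frac{5353}{576} e_{123}
(\frac{7}{8} e_{123}) R2 = -\frac{21}{16} e_{1} - \frac{413}{192} e_{2} - \frac{707}{192} e_{3} + \frac{105}{32} e_{123}
Summing the partial products and collecting blades:
Answer: -\frac{2053}{144} e_{1} - \frac{2359}{576} e_{2} - \frac{9457}{576} e_{3} - \frac{1313}{288} e_{123}


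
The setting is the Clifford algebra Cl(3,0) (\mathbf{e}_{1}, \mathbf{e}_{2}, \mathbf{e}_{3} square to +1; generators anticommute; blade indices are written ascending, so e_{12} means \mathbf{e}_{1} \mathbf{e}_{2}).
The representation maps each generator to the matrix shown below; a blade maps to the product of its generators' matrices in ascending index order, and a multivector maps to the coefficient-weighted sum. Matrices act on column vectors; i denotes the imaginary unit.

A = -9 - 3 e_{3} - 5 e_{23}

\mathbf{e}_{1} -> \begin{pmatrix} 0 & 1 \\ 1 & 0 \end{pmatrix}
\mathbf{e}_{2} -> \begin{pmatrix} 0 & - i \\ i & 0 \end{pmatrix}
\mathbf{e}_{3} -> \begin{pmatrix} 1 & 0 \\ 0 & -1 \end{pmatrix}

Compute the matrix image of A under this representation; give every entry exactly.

Bivector images (products of the table entries): rho(e_{23}) = rho(\mathbf{e}_{2})rho(\mathbf{e}_{3}) = \begin{pmatrix} 0 & i \\ i & 0 \end{pmatrix}.
M = (-9)*1 + (-3)*rho(e_{3}) + (-5)*rho(e_{23}), summed entrywise (1 is the identity matrix):
Answer: \begin{pmatrix} -12 & - 5 i \\ - 5 i & -6 \end{pmatrix}


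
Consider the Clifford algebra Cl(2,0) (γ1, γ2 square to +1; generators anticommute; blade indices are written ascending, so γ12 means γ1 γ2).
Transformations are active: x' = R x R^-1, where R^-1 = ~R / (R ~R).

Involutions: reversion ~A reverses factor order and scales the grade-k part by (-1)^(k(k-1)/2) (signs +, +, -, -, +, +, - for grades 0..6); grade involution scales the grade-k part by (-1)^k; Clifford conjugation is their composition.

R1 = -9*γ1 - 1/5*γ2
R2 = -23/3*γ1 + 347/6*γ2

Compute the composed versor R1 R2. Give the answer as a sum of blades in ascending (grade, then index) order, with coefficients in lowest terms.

Distribute over the terms of R1 (each basis-blade product reordered to ascending indices, repeated generators contracted through their squares):
(-9*γ1) R2 = 69 - 1041/2*γ12
(-1/5*γ2) R2 = -347/30 - 23/15*γ12
Summing the partial products and collecting blades:
Answer: 1723/30 - 15661/30*γ12


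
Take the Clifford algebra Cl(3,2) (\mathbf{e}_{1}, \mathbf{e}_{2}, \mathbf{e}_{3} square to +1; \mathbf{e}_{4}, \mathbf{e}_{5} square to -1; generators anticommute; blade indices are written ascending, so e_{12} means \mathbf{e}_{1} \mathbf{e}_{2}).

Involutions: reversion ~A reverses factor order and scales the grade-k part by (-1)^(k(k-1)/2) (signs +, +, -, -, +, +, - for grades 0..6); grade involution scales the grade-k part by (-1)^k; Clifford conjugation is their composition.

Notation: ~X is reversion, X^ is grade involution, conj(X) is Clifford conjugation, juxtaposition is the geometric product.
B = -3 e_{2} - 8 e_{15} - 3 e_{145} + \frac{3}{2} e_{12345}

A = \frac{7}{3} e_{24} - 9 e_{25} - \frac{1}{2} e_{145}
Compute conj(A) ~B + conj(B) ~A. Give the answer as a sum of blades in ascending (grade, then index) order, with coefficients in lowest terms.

first term: \frac{3}{2} - 3 e_{4} + 27 e_{5} - 72 e_{12} + \frac{3}{4} e_{23} + 27 e_{124} + 7 e_{125} + \frac{27}{2} e_{134} + \frac{7}{2} e_{135} - \frac{103}{6} e_{1245}
second term: \frac{3}{2} - 11 e_{4} + 27 e_{5} + 72 e_{12} + \frac{3}{4} e_{23} + 27 e_{124} + 7 e_{125} - \frac{27}{2} e_{134} - \frac{7}{2} e_{135} - \frac{121}{6} e_{1245}
Answer: 3 - 14 e_{4} + 54 e_{5} + \frac{3}{2} e_{23} + 54 e_{124} + 14 e_{125} - \frac{112}{3} e_{1245}


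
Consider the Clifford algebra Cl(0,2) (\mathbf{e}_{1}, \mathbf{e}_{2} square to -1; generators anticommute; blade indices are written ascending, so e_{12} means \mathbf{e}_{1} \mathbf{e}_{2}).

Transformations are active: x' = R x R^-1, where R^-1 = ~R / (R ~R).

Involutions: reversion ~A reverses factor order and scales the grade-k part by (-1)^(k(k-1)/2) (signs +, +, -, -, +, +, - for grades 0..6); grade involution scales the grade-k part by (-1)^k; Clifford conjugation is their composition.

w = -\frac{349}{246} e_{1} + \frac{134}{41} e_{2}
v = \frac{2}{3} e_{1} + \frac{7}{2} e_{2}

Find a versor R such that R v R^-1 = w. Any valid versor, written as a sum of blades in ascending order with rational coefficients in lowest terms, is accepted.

Take R = v + w = -\frac{185}{246} e_{1} + \frac{555}{82} e_{2}. Because q(v) = q(w) = -\frac{457}{36}, conjugation by R sends v exactly to w.
Answer: -\frac{185}{246} e_{1} + \frac{555}{82} e_{2}


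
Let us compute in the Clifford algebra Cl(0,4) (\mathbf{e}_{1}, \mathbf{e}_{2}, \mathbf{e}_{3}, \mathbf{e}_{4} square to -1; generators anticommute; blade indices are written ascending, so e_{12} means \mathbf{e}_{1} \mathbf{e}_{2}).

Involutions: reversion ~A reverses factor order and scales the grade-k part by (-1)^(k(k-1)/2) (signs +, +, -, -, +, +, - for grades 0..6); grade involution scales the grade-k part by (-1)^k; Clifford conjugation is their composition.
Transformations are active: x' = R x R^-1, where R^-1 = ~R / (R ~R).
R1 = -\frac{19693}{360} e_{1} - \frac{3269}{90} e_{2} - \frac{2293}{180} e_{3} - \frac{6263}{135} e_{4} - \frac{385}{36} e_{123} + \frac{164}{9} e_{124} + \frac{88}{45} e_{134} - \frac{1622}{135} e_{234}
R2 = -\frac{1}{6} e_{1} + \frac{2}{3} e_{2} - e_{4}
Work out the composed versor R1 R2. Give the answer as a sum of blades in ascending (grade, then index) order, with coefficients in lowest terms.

Distribute over the terms of R2 (each basis-blade product reordered to ascending indices, repeated generators contracted through their squares):
R1 (-\frac{1}{6} e_{1}) = -\frac{19693}{2160} - \frac{3269}{540} e_{12} - \frac{2293}{1080} e_{13} - \frac{6263}{810} e_{14} - \frac{385}{216} e_{23} + \frac{82}{27} e_{24} + \frac{44}{135} e_{34} - \frac{811}{405} e_{1234}
R1 (\frac{2}{3} e_{2}) = \frac{3269}{135} - \frac{19693}{540} e_{12} - \frac{385}{54} e_{13} + \frac{328}{27} e_{14} + \frac{2293}{270} e_{23} + \frac{12526}{405} e_{24} + \frac{3244}{405} e_{34} + \frac{176}{135} e_{1234}
R1 (-e_{4}) = -\frac{6263}{135} + \frac{164}{9} e_{12} + \frac{88}{45} e_{13} + \frac{19693}{360} e_{14} - \frac{1622}{135} e_{23} + \frac{3269}{90} e_{24} + \frac{2293}{180} e_{34} + \frac{385}{36} e_{1234}
Summing the partial products and collecting blades:
Answer: -\frac{67597}{2160} - \frac{243}{10} e_{12} - \frac{2627}{360} e_{13} + \frac{38309}{648} e_{14} - \frac{5729}{1080} e_{23} + \frac{56933}{810} e_{24} + \frac{34141}{1620} e_{34} + \frac{16193}{1620} e_{1234}
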